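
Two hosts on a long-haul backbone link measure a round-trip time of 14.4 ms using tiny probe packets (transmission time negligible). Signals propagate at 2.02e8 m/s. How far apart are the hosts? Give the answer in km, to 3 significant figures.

1450 km

One-way propagation = RTT/2 = 7.2 ms.
d = s × t = 202000000 × 0.0072 = 1450 km.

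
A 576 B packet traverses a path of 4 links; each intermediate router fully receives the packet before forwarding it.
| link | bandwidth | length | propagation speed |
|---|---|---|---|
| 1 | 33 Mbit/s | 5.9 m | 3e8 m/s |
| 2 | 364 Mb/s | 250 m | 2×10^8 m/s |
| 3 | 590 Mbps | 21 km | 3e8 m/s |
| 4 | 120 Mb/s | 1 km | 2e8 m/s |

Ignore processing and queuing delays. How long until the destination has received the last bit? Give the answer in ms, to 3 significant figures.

L = 576 × 8 = 4608 bits.
Transmission delays (L/R per hop): 0.139636, 0.0126593, 0.00781017, 0.0384 ms; sum = 0.198506 ms.
Propagation delays (d/s per hop): 1.96667e-05, 0.00125, 0.07, 0.005 ms; sum = 0.0762697 ms.
End-to-end = 0.275 ms.

0.275 ms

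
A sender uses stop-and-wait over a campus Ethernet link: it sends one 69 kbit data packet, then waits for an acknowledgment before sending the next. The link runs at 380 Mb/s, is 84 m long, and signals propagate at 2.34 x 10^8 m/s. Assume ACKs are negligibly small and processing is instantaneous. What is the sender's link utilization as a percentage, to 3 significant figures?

99.6 %

t_tx = L/R = 69000/380000000 = 0.000181579 s.
t_prop = 84/234000000 = 3.58974e-07 s; RTT = 7.17949e-07 s.
Cycle = t_tx + RTT = 0.000182297 s.
Utilization = t_tx / cycle = 0.000181579/0.000182297 = 99.6 %.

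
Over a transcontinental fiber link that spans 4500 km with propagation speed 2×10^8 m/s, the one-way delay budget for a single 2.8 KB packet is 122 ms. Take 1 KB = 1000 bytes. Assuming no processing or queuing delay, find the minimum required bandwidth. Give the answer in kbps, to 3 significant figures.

L = 22400 bits.
Propagation delay = 4500000 / 200000000 = 22.5 ms.
Transmission budget = 122 − 22.5 = 99.5 ms.
R ≥ L / t_tx = 22400 bits / 0.0995 s = 225 kbps.

225 kbps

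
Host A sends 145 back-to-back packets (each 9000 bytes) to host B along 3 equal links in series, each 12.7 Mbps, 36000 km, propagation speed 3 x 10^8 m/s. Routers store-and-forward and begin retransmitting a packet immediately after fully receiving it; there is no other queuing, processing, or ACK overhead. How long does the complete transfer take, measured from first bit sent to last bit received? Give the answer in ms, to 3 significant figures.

1190 ms

Per-hop transmission t_tx = L/R = 72000/12700000 = 5.66929 ms.
Per-hop propagation t_prop = 36000000/300000000 = 120 ms.
Pipeline fill: first packet needs 3·t_tx to clear all hops; remaining 144 packets each add one t_tx.
Total = (3+145-1)·t_tx + 3·t_prop = 147·5.66929 + 3·120 = 1190 ms.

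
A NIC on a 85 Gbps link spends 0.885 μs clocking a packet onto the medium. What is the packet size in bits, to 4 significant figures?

75230 bits

L = R × t_tx = 85000000000 b/s × 8.85e-07 s = 75225 bits.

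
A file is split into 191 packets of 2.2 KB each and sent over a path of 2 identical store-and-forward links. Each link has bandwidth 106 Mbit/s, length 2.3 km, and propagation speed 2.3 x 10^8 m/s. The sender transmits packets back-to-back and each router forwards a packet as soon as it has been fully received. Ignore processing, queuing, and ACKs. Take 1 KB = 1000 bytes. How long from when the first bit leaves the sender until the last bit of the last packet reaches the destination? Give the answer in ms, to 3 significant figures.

31.9 ms

Per-hop transmission t_tx = L/R = 17600/106000000 = 0.166038 ms.
Per-hop propagation t_prop = 2300/2.3e+08 = 0.01 ms.
Pipeline fill: first packet needs 2·t_tx to clear all hops; remaining 190 packets each add one t_tx.
Total = (2+191-1)·t_tx + 2·t_prop = 192·0.166038 + 2·0.01 = 31.9 ms.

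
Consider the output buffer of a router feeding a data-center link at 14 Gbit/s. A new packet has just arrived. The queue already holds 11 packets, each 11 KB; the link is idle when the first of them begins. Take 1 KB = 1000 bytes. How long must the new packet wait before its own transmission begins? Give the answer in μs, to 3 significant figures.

69.1 μs

Each queued packet: L/R = 88000/14000000000 = 6.28571 μs.
11 queued → 69.1429 μs.
Queuing delay = 69.1 μs.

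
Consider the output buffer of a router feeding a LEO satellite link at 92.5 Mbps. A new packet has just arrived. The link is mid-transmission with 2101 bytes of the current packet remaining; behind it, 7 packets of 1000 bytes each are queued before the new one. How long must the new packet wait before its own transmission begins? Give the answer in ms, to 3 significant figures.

Each queued packet: L/R = 8000/92500000 = 0.0864865 ms.
7 queued → 0.605405 ms.
Plus remaining 16808 bits of current packet: 0.181708 ms.
Queuing delay = 0.787 ms.

0.787 ms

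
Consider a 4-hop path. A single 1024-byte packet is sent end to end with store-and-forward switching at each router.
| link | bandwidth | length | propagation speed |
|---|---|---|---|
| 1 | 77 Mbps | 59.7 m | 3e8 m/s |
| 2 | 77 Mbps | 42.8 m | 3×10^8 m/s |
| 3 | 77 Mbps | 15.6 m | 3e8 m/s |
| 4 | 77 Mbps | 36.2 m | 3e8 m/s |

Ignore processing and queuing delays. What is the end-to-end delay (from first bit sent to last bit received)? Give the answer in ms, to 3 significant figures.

0.426 ms

L = 1024 × 8 = 8192 bits.
Transmission delay per hop = L/R = 8192/77000000 = 0.10639 ms; 4 hops → 0.425558 ms.
Propagation delays (d/s per hop): 0.000199, 0.000142667, 5.2e-05, 0.000120667 ms; sum = 0.000514333 ms.
End-to-end = 0.426 ms.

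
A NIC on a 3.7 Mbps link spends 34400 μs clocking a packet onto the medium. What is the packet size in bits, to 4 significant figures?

L = R × t_tx = 3700000 b/s × 0.0344 s = 127280 bits.

127300 bits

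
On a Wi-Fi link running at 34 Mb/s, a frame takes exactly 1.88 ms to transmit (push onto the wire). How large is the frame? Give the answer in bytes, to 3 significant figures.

L = R × t_tx = 34000000 b/s × 0.00188 s = 63920 bits.
In bytes: 63920 / 8 = 7990 bytes.

7990 bytes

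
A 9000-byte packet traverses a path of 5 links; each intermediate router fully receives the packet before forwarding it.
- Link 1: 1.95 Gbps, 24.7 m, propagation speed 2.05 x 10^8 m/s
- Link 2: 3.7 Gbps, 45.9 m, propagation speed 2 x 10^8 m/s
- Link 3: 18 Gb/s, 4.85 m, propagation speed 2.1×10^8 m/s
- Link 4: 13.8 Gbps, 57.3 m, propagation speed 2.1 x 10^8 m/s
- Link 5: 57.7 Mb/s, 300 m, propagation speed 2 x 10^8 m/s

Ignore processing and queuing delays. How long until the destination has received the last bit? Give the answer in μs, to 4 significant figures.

L = 9000 × 8 = 72000 bits.
Transmission delays (L/R per hop): 36.9231, 19.4595, 4, 5.21739, 1247.83 μs; sum = 1313.43 μs.
Propagation delays (d/s per hop): 0.120488, 0.2295, 0.0230952, 0.272857, 1.5 μs; sum = 2.14594 μs.
End-to-end = 1316 μs.

1316 μs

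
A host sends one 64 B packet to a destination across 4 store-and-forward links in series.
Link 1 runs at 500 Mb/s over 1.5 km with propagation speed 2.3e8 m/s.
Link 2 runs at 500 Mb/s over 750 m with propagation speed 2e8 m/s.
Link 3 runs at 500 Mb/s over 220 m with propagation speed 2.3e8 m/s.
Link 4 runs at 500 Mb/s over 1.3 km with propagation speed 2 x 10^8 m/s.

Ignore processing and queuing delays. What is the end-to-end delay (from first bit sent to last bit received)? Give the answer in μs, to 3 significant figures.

L = 64 × 8 = 512 bits.
Transmission delay per hop = L/R = 512/500000000 = 1.024 μs; 4 hops → 4.096 μs.
Propagation delays (d/s per hop): 6.52174, 3.75, 0.956522, 6.5 μs; sum = 17.7283 μs.
End-to-end = 21.8 μs.

21.8 μs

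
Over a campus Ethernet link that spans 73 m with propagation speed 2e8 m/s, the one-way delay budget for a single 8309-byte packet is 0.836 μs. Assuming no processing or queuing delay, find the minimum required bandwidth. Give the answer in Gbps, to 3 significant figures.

L = 66472 bits.
Propagation delay = 73 / 200000000 = 0.365 μs.
Transmission budget = 0.836 − 0.365 = 0.471 μs.
R ≥ L / t_tx = 66472 bits / 4.71e-07 s = 141 Gbps.

141 Gbps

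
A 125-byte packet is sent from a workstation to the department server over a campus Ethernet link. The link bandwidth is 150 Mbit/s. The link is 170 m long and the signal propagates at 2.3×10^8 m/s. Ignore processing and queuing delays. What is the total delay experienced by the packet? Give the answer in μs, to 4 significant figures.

7.406 μs

L = 125 × 8 = 1000 bits.
Transmission delay = L/R = 1000 / 150000000 = 6.66667 μs.
Propagation delay = d/s = 170 m / 2.3e+08 m/s = 0.73913 μs.
Total = 7.406 μs.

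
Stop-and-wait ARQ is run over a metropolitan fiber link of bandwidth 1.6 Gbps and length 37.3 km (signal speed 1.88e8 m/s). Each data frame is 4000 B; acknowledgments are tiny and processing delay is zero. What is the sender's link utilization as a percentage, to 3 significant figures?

t_tx = L/R = 32000/1600000000 = 2e-05 s.
t_prop = 37300/188000000 = 0.000198404 s; RTT = 0.000396809 s.
Cycle = t_tx + RTT = 0.000416809 s.
Utilization = t_tx / cycle = 2e-05/0.000416809 = 4.80 %.

4.80 %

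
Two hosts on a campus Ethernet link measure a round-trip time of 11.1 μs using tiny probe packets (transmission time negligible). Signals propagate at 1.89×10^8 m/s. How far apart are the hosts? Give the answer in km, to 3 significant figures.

1.05 km

One-way propagation = RTT/2 = 5.55 μs.
d = s × t = 189000000 × 5.55e-06 = 1.05 km.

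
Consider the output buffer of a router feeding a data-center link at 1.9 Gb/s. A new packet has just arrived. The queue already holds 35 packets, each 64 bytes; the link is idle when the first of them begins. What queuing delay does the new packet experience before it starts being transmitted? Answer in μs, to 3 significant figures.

9.43 μs

Each queued packet: L/R = 512/1900000000 = 0.269474 μs.
35 queued → 9.43158 μs.
Queuing delay = 9.43 μs.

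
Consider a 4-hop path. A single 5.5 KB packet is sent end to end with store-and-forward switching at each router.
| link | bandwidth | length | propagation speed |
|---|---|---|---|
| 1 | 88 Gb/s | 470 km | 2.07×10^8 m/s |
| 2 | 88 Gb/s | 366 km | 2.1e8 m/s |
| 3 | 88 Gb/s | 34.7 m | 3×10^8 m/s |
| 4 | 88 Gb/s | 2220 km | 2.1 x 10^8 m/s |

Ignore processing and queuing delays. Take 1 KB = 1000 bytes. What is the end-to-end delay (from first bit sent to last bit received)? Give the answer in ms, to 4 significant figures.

L = 44000 bits.
Transmission delay per hop = L/R = 44000/88000000000 = 0.0005 ms; 4 hops → 0.002 ms.
Propagation delays (d/s per hop): 2.27053, 1.74286, 0.000115667, 10.5714 ms; sum = 14.5849 ms.
End-to-end = 14.59 ms.

14.59 ms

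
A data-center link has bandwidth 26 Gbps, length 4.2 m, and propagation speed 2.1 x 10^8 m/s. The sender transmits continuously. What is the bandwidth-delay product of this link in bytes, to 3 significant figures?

Propagation delay = 4.2 / 210000000 = 2e-08 s.
BDP = R × t_prop = 26000000000 × 2e-08 = 520 bits.
In bytes: 520/8 = 65.0 bytes.

65.0 bytes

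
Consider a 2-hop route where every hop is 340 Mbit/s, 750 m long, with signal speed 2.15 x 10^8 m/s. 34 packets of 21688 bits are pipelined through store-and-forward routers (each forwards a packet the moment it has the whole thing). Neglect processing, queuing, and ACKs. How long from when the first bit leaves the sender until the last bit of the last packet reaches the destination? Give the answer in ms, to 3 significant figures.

Per-hop transmission t_tx = L/R = 21688/340000000 = 0.0637882 ms.
Per-hop propagation t_prop = 750/215000000 = 0.00348837 ms.
Pipeline fill: first packet needs 2·t_tx to clear all hops; remaining 33 packets each add one t_tx.
Total = (2+34-1)·t_tx + 2·t_prop = 35·0.0637882 + 2·0.00348837 = 2.24 ms.

2.24 ms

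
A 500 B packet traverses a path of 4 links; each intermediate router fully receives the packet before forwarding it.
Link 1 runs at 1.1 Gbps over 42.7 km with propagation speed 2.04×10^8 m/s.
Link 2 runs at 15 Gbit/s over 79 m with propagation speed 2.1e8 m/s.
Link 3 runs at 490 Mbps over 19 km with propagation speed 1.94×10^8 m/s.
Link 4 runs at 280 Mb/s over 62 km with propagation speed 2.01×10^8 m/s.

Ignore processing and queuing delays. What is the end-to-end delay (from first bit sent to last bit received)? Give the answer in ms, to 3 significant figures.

L = 500 × 8 = 4000 bits.
Transmission delays (L/R per hop): 0.00363636, 0.000266667, 0.00816327, 0.0142857 ms; sum = 0.026352 ms.
Propagation delays (d/s per hop): 0.209314, 0.00037619, 0.0979381, 0.308458 ms; sum = 0.616086 ms.
End-to-end = 0.642 ms.

0.642 ms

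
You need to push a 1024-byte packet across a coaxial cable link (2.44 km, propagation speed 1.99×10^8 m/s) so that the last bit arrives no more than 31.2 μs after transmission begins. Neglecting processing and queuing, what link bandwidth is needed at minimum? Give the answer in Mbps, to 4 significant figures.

432.6 Mbps

L = 8192 bits.
Propagation delay = 2440 / 199000000 = 12.2613 μs.
Transmission budget = 31.2 − 12.2613 = 18.9387 μs.
R ≥ L / t_tx = 8192 bits / 1.89387e-05 s = 432.6 Mbps.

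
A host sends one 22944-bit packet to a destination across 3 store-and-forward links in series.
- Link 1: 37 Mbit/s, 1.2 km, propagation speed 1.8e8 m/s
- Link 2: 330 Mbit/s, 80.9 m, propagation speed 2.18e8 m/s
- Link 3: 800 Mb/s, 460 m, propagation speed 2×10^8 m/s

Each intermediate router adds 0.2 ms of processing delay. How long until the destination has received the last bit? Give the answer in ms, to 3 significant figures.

1.13 ms

Transmission delays (L/R per hop): 0.620108, 0.0695273, 0.02868 ms; sum = 0.718315 ms.
Propagation delays (d/s per hop): 0.00666667, 0.000371101, 0.0023 ms; sum = 0.00933777 ms.
Processing at 2 router(s): 2 × 0.2 ms = 0.4 ms.
End-to-end = 1.13 ms.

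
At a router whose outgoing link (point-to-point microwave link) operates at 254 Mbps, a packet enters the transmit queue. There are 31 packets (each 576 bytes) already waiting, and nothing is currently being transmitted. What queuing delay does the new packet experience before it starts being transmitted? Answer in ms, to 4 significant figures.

0.5624 ms

Each queued packet: L/R = 4608/254000000 = 0.0181417 ms.
31 queued → 0.562394 ms.
Queuing delay = 0.5624 ms.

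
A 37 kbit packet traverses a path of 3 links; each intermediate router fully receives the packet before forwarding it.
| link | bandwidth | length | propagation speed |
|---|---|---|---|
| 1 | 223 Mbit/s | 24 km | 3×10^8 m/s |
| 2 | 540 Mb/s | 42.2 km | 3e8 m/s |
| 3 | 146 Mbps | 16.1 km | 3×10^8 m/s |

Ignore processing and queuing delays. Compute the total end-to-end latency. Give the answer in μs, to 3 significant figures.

L = 37000 bits.
Transmission delays (L/R per hop): 165.919, 68.5185, 253.425 μs; sum = 487.862 μs.
Propagation delays (d/s per hop): 80, 140.667, 53.6667 μs; sum = 274.333 μs.
End-to-end = 762 μs.

762 μs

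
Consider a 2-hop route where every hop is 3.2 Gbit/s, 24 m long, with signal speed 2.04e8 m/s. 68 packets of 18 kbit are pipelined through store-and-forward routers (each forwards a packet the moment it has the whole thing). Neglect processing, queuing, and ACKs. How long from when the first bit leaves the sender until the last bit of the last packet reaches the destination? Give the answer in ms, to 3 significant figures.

Per-hop transmission t_tx = L/R = 18000/3200000000 = 0.005625 ms.
Per-hop propagation t_prop = 24/204000000 = 0.000117647 ms.
Pipeline fill: first packet needs 2·t_tx to clear all hops; remaining 67 packets each add one t_tx.
Total = (2+68-1)·t_tx + 2·t_prop = 69·0.005625 + 2·0.000117647 = 0.388 ms.

0.388 ms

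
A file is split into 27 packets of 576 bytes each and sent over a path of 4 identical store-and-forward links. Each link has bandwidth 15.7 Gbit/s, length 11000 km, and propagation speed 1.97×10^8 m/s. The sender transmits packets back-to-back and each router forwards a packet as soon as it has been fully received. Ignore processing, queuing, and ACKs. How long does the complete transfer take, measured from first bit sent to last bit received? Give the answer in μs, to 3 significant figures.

Per-hop transmission t_tx = L/R = 4608/15700000000 = 0.293503 μs.
Per-hop propagation t_prop = 11000000/197000000 = 55837.6 μs.
Pipeline fill: first packet needs 4·t_tx to clear all hops; remaining 26 packets each add one t_tx.
Total = (4+27-1)·t_tx + 4·t_prop = 30·0.293503 + 4·55837.6 = 223000 μs.

223000 μs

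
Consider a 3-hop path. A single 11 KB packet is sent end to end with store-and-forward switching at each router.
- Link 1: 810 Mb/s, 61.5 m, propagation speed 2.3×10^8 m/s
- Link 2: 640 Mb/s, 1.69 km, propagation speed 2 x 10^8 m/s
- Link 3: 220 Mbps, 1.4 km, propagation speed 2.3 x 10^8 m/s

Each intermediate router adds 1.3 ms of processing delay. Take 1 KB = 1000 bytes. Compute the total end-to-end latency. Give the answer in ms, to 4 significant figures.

L = 88000 bits.
Transmission delays (L/R per hop): 0.108642, 0.1375, 0.4 ms; sum = 0.646142 ms.
Propagation delays (d/s per hop): 0.000267391, 0.00845, 0.00608696 ms; sum = 0.0148043 ms.
Processing at 2 router(s): 2 × 1.3 ms = 2.6 ms.
End-to-end = 3.261 ms.

3.261 ms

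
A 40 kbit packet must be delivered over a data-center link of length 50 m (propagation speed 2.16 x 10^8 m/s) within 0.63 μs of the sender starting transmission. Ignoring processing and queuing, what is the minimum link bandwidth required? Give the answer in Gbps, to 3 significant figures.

100 Gbps

Propagation delay = 50 / 216000000 = 0.231481 μs.
Transmission budget = 0.63 − 0.231481 = 0.398519 μs.
R ≥ L / t_tx = 40000 bits / 3.98519e-07 s = 100 Gbps.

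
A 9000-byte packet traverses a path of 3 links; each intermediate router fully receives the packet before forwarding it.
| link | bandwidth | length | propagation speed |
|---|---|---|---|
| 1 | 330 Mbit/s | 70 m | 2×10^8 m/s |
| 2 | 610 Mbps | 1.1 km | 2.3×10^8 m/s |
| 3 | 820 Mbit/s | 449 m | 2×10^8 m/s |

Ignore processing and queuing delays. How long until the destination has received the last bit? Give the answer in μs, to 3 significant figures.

431 μs

L = 9000 × 8 = 72000 bits.
Transmission delays (L/R per hop): 218.182, 118.033, 87.8049 μs; sum = 424.019 μs.
Propagation delays (d/s per hop): 0.35, 4.78261, 2.245 μs; sum = 7.37761 μs.
End-to-end = 431 μs.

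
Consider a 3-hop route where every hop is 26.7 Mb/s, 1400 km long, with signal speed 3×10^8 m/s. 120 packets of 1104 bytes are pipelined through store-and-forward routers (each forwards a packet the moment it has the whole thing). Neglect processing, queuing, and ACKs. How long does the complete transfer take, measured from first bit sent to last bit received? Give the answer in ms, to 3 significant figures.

Per-hop transmission t_tx = L/R = 8832/26700000 = 0.330787 ms.
Per-hop propagation t_prop = 1400000/300000000 = 4.66667 ms.
Pipeline fill: first packet needs 3·t_tx to clear all hops; remaining 119 packets each add one t_tx.
Total = (3+120-1)·t_tx + 3·t_prop = 122·0.330787 + 3·4.66667 = 54.4 ms.

54.4 ms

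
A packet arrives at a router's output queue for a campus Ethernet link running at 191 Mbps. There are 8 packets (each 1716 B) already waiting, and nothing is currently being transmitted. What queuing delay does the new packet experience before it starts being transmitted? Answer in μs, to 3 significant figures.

Each queued packet: L/R = 13728/191000000 = 71.8743 μs.
8 queued → 574.995 μs.
Queuing delay = 575 μs.

575 μs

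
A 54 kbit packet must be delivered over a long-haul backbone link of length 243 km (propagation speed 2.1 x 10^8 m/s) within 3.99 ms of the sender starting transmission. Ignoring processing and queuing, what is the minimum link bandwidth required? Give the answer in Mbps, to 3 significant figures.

19.1 Mbps

Propagation delay = 243000 / 210000000 = 1.15714 ms.
Transmission budget = 3.99 − 1.15714 = 2.83286 ms.
R ≥ L / t_tx = 54000 bits / 0.00283286 s = 19.1 Mbps.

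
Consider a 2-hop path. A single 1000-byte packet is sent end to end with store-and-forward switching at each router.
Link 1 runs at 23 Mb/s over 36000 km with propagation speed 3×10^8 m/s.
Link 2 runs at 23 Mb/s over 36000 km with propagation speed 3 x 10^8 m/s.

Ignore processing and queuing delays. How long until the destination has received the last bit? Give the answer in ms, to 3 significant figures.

L = 1000 × 8 = 8000 bits.
Transmission delay per hop = L/R = 8000/23000000 = 0.347826 ms; 2 hops → 0.695652 ms.
Propagation delays (d/s per hop): 120, 120 ms; sum = 240 ms.
End-to-end = 241 ms.

241 ms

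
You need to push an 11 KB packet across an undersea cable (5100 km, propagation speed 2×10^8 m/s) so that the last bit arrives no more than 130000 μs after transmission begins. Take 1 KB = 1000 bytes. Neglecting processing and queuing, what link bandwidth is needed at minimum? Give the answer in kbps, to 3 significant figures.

L = 88000 bits.
Propagation delay = 5100000 / 200000000 = 25500 μs.
Transmission budget = 130000 − 25500 = 104500 μs.
R ≥ L / t_tx = 88000 bits / 0.1045 s = 842 kbps.

842 kbps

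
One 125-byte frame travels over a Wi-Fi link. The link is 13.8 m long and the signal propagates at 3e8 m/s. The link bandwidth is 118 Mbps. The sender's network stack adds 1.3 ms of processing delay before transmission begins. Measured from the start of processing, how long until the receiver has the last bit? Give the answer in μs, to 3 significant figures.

1310 μs

L = 125 × 8 = 1000 bits.
Transmission delay = L/R = 1000 / 118000000 = 8.47458 μs.
Propagation delay = d/s = 13.8 m / 300000000 m/s = 0.046 μs.
Plus processing delay 1.3 ms = 1300 μs.
Total = 1310 μs.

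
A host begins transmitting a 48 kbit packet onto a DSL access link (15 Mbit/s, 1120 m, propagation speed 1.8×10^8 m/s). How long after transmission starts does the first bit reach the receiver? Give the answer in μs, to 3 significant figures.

6.22 μs

First bit experiences only propagation delay: d/s = 1120/180000000 = 6.22 μs.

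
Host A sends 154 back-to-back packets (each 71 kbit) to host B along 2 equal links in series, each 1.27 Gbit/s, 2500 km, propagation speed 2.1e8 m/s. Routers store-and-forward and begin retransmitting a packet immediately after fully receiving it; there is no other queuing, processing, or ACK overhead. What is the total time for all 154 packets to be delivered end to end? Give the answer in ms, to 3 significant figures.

Per-hop transmission t_tx = L/R = 71000/1270000000 = 0.0559055 ms.
Per-hop propagation t_prop = 2500000/210000000 = 11.9048 ms.
Pipeline fill: first packet needs 2·t_tx to clear all hops; remaining 153 packets each add one t_tx.
Total = (2+154-1)·t_tx + 2·t_prop = 155·0.0559055 + 2·11.9048 = 32.5 ms.

32.5 ms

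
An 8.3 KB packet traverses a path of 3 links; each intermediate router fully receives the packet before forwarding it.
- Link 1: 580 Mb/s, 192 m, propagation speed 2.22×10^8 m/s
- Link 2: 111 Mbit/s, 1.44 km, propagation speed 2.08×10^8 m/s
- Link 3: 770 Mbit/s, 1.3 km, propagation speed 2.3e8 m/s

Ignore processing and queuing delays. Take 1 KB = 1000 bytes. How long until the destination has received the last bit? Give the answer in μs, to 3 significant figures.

812 μs

L = 66400 bits.
Transmission delays (L/R per hop): 114.483, 598.198, 86.2338 μs; sum = 798.915 μs.
Propagation delays (d/s per hop): 0.864865, 6.92308, 5.65217 μs; sum = 13.4401 μs.
End-to-end = 812 μs.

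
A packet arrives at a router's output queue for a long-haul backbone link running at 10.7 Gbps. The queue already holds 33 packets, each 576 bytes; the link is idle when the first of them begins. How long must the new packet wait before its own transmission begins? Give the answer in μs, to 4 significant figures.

Each queued packet: L/R = 4608/10700000000 = 0.430654 μs.
33 queued → 14.2116 μs.
Queuing delay = 14.21 μs.

14.21 μs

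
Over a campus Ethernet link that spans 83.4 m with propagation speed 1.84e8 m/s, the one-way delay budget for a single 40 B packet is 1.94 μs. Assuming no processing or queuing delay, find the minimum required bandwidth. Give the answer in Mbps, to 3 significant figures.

L = 320 bits.
Propagation delay = 83.4 / 184000000 = 0.453261 μs.
Transmission budget = 1.94 − 0.453261 = 1.48674 μs.
R ≥ L / t_tx = 320 bits / 1.48674e-06 s = 215 Mbps.

215 Mbps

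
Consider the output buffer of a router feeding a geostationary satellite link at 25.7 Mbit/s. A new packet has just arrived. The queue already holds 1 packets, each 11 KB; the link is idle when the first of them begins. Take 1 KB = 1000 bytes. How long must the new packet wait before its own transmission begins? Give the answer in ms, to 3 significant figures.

Each queued packet: L/R = 88000/25700000 = 3.42412 ms.
1 queued → 3.42412 ms.
Queuing delay = 3.42 ms.

3.42 ms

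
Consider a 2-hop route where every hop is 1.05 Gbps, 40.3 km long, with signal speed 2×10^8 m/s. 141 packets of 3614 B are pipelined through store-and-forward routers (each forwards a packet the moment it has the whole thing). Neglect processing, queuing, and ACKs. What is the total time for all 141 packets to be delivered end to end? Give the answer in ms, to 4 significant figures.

4.313 ms

Per-hop transmission t_tx = L/R = 28912/1050000000 = 0.0275352 ms.
Per-hop propagation t_prop = 40300/200000000 = 0.2015 ms.
Pipeline fill: first packet needs 2·t_tx to clear all hops; remaining 140 packets each add one t_tx.
Total = (2+141-1)·t_tx + 2·t_prop = 142·0.0275352 + 2·0.2015 = 4.313 ms.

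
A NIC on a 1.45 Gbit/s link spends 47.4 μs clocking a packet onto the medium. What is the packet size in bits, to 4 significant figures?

68730 bits

L = R × t_tx = 1450000000 b/s × 4.74e-05 s = 68730 bits.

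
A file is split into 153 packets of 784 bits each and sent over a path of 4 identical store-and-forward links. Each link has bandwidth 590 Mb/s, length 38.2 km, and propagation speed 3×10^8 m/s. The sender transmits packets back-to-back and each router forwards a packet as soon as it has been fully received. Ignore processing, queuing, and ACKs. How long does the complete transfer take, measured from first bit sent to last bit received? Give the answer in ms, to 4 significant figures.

Per-hop transmission t_tx = L/R = 784/590000000 = 0.00132881 ms.
Per-hop propagation t_prop = 38200/300000000 = 0.127333 ms.
Pipeline fill: first packet needs 4·t_tx to clear all hops; remaining 152 packets each add one t_tx.
Total = (4+153-1)·t_tx + 4·t_prop = 156·0.00132881 + 4·0.127333 = 0.7166 ms.

0.7166 ms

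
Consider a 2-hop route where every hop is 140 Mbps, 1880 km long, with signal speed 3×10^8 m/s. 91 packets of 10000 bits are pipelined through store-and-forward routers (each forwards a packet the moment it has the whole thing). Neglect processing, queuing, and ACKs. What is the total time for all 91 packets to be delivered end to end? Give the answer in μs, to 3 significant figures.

Per-hop transmission t_tx = L/R = 10000/140000000 = 71.4286 μs.
Per-hop propagation t_prop = 1880000/300000000 = 6266.67 μs.
Pipeline fill: first packet needs 2·t_tx to clear all hops; remaining 90 packets each add one t_tx.
Total = (2+91-1)·t_tx + 2·t_prop = 92·71.4286 + 2·6266.67 = 19100 μs.

19100 μs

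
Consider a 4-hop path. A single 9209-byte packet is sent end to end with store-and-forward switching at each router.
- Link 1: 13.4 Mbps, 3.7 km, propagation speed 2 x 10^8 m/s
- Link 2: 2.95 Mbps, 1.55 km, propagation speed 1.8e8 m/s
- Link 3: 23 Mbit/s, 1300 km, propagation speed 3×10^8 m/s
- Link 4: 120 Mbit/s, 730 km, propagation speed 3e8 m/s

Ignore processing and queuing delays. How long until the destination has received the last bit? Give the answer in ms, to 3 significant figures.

41.1 ms

L = 9209 × 8 = 73672 bits.
Transmission delays (L/R per hop): 5.49791, 24.9736, 3.20313, 0.613933 ms; sum = 34.2885 ms.
Propagation delays (d/s per hop): 0.0185, 0.00861111, 4.33333, 2.43333 ms; sum = 6.79378 ms.
End-to-end = 41.1 ms.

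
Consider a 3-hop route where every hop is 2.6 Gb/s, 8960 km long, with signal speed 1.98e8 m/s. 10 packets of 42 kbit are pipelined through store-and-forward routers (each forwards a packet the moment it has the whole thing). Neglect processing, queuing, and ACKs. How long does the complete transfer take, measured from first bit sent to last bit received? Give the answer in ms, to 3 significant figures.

Per-hop transmission t_tx = L/R = 42000/2600000000 = 0.0161538 ms.
Per-hop propagation t_prop = 8960000/198000000 = 45.2525 ms.
Pipeline fill: first packet needs 3·t_tx to clear all hops; remaining 9 packets each add one t_tx.
Total = (3+10-1)·t_tx + 3·t_prop = 12·0.0161538 + 3·45.2525 = 136 ms.

136 ms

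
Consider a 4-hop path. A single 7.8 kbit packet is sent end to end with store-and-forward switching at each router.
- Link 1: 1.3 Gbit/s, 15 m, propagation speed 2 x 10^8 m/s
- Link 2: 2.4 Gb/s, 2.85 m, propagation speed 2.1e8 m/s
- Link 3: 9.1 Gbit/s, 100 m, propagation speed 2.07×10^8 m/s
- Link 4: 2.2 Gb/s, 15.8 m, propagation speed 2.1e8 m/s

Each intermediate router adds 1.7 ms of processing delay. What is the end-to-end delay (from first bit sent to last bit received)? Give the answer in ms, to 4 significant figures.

5.114 ms

L = 7800 bits.
Transmission delays (L/R per hop): 0.006, 0.00325, 0.000857143, 0.00354545 ms; sum = 0.0136526 ms.
Propagation delays (d/s per hop): 7.5e-05, 1.35714e-05, 0.000483092, 7.52381e-05 ms; sum = 0.000646901 ms.
Processing at 3 router(s): 3 × 1.7 ms = 5.1 ms.
End-to-end = 5.114 ms.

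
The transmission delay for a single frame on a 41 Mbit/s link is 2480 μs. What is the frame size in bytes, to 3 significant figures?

12700 bytes

L = R × t_tx = 41000000 b/s × 0.00248 s = 101680 bits.
In bytes: 101680 / 8 = 12700 bytes.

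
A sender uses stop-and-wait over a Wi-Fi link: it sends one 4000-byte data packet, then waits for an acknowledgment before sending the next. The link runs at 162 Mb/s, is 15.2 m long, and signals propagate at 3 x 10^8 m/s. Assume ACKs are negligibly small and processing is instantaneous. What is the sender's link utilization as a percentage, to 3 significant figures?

t_tx = L/R = 32000/162000000 = 0.000197531 s.
t_prop = 15.2/300000000 = 5.06667e-08 s; RTT = 1.01333e-07 s.
Cycle = t_tx + RTT = 0.000197632 s.
Utilization = t_tx / cycle = 0.000197531/0.000197632 = 99.9 %.

99.9 %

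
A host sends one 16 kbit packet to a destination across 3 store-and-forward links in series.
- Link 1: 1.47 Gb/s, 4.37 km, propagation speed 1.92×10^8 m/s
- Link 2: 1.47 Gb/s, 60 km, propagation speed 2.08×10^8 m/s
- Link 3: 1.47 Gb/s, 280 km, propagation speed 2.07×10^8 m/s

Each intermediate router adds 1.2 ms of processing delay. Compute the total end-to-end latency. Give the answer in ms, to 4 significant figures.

4.097 ms

L = 16000 bits.
Transmission delay per hop = L/R = 16000/1470000000 = 0.0108844 ms; 3 hops → 0.0326531 ms.
Propagation delays (d/s per hop): 0.0227604, 0.288462, 1.35266 ms; sum = 1.66388 ms.
Processing at 2 router(s): 2 × 1.2 ms = 2.4 ms.
End-to-end = 4.097 ms.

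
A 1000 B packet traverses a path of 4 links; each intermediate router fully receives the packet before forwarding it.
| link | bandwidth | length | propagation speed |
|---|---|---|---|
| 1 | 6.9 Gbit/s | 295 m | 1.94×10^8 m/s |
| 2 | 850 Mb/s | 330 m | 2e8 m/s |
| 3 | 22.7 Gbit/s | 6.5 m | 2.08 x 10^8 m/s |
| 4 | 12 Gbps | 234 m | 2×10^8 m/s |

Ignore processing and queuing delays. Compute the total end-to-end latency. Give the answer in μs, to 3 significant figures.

L = 1000 × 8 = 8000 bits.
Transmission delays (L/R per hop): 1.15942, 9.41176, 0.352423, 0.666667 μs; sum = 11.5903 μs.
Propagation delays (d/s per hop): 1.52062, 1.65, 0.03125, 1.17 μs; sum = 4.37187 μs.
End-to-end = 16.0 μs.

16.0 μs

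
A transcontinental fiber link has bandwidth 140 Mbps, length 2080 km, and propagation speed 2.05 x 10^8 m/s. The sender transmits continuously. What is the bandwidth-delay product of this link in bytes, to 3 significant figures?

178000 bytes

Propagation delay = 2080000 / 2.05e+08 = 0.0101463 s.
BDP = R × t_prop = 140000000 × 0.0101463 = 1420490 bits.
In bytes: 1420490/8 = 178000 bytes.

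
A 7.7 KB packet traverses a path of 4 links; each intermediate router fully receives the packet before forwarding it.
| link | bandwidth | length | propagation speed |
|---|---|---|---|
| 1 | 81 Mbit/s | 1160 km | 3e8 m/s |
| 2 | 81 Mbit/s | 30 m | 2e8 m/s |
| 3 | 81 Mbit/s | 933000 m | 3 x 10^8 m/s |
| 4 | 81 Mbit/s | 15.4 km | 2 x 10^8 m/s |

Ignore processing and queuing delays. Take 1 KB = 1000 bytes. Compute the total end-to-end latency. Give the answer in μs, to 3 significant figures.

10100 μs

L = 61600 bits.
Transmission delay per hop = L/R = 61600/81000000 = 760.494 μs; 4 hops → 3041.98 μs.
Propagation delays (d/s per hop): 3866.67, 0.15, 3110, 77 μs; sum = 7053.82 μs.
End-to-end = 10100 μs.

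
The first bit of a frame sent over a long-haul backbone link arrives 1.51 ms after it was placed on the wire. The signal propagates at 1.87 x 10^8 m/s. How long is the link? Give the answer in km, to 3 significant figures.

d = s × t_prop = 187000000 × 0.00151 = 282 km.

282 km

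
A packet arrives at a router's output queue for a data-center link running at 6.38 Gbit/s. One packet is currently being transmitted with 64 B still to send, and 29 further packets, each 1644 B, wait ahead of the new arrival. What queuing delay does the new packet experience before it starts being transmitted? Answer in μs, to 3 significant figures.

59.9 μs

Each queued packet: L/R = 13152/6380000000 = 2.06144 μs.
29 queued → 59.7818 μs.
Plus remaining 512 bits of current packet: 0.0802508 μs.
Queuing delay = 59.9 μs.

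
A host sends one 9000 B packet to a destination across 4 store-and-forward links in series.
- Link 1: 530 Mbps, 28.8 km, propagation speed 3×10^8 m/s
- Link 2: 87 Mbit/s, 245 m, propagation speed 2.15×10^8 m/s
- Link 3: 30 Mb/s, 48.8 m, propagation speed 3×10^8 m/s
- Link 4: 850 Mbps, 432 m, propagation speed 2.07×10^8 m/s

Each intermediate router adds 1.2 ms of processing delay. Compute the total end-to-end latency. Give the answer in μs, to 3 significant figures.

7150 μs

L = 9000 × 8 = 72000 bits.
Transmission delays (L/R per hop): 135.849, 827.586, 2400, 84.7059 μs; sum = 3448.14 μs.
Propagation delays (d/s per hop): 96, 1.13953, 0.162667, 2.08696 μs; sum = 99.3892 μs.
Processing at 3 router(s): 3 × 1.2 ms = 3600 μs.
End-to-end = 7150 μs.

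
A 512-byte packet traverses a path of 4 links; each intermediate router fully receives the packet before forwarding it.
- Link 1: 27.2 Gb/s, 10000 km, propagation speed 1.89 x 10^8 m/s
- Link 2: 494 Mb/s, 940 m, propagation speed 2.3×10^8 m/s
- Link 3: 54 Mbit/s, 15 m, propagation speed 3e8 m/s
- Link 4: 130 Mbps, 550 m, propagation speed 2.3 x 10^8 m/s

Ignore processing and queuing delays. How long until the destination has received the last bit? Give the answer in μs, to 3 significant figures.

L = 512 × 8 = 4096 bits.
Transmission delays (L/R per hop): 0.150588, 8.2915, 75.8519, 31.5077 μs; sum = 115.802 μs.
Propagation delays (d/s per hop): 52910.1, 4.08696, 0.05, 2.3913 μs; sum = 52916.6 μs.
End-to-end = 53000 μs.

53000 μs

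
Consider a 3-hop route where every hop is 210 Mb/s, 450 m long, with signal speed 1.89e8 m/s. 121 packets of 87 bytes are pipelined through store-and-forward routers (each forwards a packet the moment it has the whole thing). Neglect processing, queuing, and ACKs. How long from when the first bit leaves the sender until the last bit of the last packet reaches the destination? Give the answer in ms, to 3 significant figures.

0.415 ms

Per-hop transmission t_tx = L/R = 696/210000000 = 0.00331429 ms.
Per-hop propagation t_prop = 450/189000000 = 0.00238095 ms.
Pipeline fill: first packet needs 3·t_tx to clear all hops; remaining 120 packets each add one t_tx.
Total = (3+121-1)·t_tx + 3·t_prop = 123·0.00331429 + 3·0.00238095 = 0.415 ms.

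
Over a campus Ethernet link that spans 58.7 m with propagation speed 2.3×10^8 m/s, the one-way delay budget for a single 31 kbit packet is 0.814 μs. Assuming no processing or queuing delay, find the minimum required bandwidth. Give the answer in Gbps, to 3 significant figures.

55.5 Gbps

Propagation delay = 58.7 / 2.3e+08 = 0.255217 μs.
Transmission budget = 0.814 − 0.255217 = 0.558783 μs.
R ≥ L / t_tx = 31000 bits / 5.58783e-07 s = 55.5 Gbps.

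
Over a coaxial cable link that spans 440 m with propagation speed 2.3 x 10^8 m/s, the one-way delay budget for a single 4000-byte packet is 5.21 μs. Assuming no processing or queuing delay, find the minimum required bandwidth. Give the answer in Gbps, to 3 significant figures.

9.71 Gbps

L = 32000 bits.
Propagation delay = 440 / 2.3e+08 = 1.91304 μs.
Transmission budget = 5.21 − 1.91304 = 3.29696 μs.
R ≥ L / t_tx = 32000 bits / 3.29696e-06 s = 9.71 Gbps.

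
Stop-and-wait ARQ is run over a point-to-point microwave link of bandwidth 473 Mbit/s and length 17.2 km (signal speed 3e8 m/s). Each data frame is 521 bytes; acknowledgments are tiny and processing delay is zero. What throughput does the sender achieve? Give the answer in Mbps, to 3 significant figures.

t_tx = L/R = 4168/473000000 = 8.81184e-06 s.
t_prop = 17200/300000000 = 5.73333e-05 s; RTT = 0.000114667 s.
Cycle = t_tx + RTT = 0.000123479 s.
Throughput = L / cycle = 4168 / 0.000123479 = 33.8 Mbps.

33.8 Mbps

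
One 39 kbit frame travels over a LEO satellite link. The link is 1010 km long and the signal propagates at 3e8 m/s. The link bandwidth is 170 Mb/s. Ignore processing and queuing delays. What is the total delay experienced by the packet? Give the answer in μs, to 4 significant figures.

3596 μs

L = 39000 bits.
Transmission delay = L/R = 39000 / 170000000 = 229.412 μs.
Propagation delay = d/s = 1010000 m / 300000000 m/s = 3366.67 μs.
Total = 3596 μs.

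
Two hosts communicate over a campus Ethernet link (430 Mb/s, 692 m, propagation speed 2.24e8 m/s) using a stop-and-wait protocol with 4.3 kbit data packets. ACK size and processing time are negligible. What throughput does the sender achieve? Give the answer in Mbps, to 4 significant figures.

265.8 Mbps

t_tx = L/R = 4300/430000000 = 1e-05 s.
t_prop = 692/2.24e+08 = 3.08929e-06 s; RTT = 6.17857e-06 s.
Cycle = t_tx + RTT = 1.61786e-05 s.
Throughput = L / cycle = 4300 / 1.61786e-05 = 265.8 Mbps.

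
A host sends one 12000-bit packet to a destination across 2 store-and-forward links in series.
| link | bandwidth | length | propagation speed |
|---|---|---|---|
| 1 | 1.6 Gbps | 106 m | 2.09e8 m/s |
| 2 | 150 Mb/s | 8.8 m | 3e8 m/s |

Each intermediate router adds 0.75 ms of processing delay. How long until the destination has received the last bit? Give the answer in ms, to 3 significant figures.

Transmission delays (L/R per hop): 0.0075, 0.08 ms; sum = 0.0875 ms.
Propagation delays (d/s per hop): 0.000507177, 2.93333e-05 ms; sum = 0.00053651 ms.
Processing at 1 router(s): 1 × 0.75 ms = 0.75 ms.
End-to-end = 0.838 ms.

0.838 ms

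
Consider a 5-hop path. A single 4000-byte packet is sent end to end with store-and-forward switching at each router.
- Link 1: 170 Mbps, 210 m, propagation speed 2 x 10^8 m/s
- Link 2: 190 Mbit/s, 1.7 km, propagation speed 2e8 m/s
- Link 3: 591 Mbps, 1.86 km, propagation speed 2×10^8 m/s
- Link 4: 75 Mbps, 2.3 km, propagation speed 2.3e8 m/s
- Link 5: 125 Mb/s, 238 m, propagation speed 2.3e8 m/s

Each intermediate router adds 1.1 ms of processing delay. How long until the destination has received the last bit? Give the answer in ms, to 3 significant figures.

L = 4000 × 8 = 32000 bits.
Transmission delays (L/R per hop): 0.188235, 0.168421, 0.0541455, 0.426667, 0.256 ms; sum = 1.09347 ms.
Propagation delays (d/s per hop): 0.00105, 0.0085, 0.0093, 0.01, 0.00103478 ms; sum = 0.0298848 ms.
Processing at 4 router(s): 4 × 1.1 ms = 4.4 ms.
End-to-end = 5.52 ms.

5.52 ms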